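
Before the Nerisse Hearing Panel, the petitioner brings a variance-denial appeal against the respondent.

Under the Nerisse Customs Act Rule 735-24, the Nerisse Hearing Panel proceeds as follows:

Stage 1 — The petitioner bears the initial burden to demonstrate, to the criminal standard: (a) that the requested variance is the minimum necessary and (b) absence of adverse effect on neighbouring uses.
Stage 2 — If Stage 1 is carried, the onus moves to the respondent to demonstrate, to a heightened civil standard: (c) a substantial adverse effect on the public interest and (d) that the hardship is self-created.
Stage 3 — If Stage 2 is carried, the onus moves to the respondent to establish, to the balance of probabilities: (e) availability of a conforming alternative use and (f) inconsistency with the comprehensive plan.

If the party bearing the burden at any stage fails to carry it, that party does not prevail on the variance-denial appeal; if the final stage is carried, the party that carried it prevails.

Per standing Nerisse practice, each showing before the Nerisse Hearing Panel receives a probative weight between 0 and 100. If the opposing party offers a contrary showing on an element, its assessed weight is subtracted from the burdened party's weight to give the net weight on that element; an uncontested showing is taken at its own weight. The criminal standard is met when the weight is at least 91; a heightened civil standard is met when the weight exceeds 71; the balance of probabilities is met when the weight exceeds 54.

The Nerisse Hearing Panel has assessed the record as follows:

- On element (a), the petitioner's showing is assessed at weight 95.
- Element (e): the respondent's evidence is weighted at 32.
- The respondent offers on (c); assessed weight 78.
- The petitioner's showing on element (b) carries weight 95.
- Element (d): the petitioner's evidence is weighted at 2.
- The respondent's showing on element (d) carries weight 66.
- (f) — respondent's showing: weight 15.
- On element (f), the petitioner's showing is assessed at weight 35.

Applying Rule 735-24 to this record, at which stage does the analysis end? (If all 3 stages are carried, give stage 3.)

stage 2

Stage 1 (petitioner, the criminal standard, weight is at least 91): (a) 95 ≥ 91 — meets; (b) 95 ≥ 91 — meets.
  The petitioner carries Stage 1; the respondent now bears the burden.
Stage 2 (respondent, a heightened civil standard, weight exceeds 71): (c) 78 > 71 — meets; (d) net 66−2=64 ≤ 71 — fails.
  Stage 2 not carried; the respondent fails its burden.
So the petitioner prevails.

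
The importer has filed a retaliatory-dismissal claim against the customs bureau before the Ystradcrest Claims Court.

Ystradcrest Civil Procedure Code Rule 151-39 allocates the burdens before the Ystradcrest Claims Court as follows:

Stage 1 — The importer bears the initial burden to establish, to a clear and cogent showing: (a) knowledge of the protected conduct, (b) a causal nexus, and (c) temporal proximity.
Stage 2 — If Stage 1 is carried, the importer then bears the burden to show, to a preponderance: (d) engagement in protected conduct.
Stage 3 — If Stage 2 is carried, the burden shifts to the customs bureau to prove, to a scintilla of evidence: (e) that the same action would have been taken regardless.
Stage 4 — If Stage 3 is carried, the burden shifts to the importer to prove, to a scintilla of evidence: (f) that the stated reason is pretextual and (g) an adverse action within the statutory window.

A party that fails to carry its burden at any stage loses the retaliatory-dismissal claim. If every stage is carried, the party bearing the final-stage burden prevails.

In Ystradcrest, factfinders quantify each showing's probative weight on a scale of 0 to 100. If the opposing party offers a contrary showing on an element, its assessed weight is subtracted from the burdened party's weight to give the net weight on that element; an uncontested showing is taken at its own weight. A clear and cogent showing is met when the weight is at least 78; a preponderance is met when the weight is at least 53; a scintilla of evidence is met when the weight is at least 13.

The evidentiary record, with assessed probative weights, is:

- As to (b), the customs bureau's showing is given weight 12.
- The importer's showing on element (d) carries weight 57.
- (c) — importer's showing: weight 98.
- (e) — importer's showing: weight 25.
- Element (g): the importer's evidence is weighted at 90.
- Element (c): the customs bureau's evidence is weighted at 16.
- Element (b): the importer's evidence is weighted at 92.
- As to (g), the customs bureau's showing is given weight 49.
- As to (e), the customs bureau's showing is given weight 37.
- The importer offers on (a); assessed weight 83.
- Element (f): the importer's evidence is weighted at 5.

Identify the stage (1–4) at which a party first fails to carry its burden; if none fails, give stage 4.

Stage 1 (importer, a clear and cogent showing, weight is at least 78): (a) 83 ≥ 78 — meets; (b) net 92−12=80 ≥ 78 — meets; (c) net 98−16=82 ≥ 78 — meets.
  Stage 1 is satisfied; the importer continues to bear the burden.
Stage 2 (importer, a preponderance, weight is at least 53): (d) 57 ≥ 53 — meets.
  The importer carries Stage 2; the customs bureau now bears the burden.
Stage 3 (customs bureau, a scintilla of evidence, weight is at least 13): (e) net 37−25=12 < 13 — fails.
  Not every element is met, so the customs bureau fails to carry Stage 3.
The analysis ends at Stage 3; the importer prevails.

stage 3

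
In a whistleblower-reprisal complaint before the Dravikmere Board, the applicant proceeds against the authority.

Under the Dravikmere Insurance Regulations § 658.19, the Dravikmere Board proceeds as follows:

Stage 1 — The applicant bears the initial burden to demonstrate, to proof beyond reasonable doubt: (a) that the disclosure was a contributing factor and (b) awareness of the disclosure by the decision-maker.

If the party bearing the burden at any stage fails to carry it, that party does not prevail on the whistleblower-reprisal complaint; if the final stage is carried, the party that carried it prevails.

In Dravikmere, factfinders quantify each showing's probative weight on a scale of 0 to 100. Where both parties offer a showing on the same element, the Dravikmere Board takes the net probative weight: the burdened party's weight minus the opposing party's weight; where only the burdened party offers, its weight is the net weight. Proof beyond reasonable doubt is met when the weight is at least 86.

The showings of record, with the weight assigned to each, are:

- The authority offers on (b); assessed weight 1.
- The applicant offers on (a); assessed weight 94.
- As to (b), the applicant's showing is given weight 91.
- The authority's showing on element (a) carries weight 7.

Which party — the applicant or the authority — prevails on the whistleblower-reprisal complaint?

Stage 1 (applicant, proof beyond reasonable doubt, weight is at least 86): (a) net 94−7=87 ≥ 86 — meets; (b) net 91−1=90 ≥ 86 — meets.
  Stage 1 carried; the final stage is satisfied.
Every stage carried; the applicant prevails.

applicant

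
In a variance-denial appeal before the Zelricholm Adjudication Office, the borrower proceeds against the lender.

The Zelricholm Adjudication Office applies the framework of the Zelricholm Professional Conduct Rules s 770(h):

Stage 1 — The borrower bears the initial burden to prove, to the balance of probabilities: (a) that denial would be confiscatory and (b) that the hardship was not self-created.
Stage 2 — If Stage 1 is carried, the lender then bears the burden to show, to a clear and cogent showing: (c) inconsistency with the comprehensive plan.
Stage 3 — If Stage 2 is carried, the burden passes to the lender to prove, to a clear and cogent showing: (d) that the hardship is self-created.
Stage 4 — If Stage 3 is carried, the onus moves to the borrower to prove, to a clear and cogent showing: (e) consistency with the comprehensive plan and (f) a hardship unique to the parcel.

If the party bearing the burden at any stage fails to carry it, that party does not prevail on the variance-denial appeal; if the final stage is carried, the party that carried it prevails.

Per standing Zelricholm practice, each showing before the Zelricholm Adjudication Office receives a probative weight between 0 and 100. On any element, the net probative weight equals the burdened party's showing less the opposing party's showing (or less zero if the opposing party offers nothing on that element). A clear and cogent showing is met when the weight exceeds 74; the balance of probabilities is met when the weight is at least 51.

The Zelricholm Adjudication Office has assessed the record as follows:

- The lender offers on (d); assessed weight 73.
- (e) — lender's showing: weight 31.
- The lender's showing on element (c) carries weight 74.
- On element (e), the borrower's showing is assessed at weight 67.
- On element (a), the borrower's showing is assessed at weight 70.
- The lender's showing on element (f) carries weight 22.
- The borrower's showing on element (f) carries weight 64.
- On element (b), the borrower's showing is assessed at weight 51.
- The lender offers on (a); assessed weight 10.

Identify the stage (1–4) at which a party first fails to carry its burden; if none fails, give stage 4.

stage 2

Stage 1 — burden on borrower; standard: the balance of probabilities (weight is at least 51).
    (a): 70 − 10 = 60 ≥ 51 [met]
    (b): 51 ≥ 51 [met]
  Stage 1 is satisfied; the onus moves to the lender.
Stage 2 — burden on lender; standard: a clear and cogent showing (weight exceeds 74).
    (c): 74 ≤ 74 [not met]
  The lender does not carry Stage 2.
So the borrower prevails.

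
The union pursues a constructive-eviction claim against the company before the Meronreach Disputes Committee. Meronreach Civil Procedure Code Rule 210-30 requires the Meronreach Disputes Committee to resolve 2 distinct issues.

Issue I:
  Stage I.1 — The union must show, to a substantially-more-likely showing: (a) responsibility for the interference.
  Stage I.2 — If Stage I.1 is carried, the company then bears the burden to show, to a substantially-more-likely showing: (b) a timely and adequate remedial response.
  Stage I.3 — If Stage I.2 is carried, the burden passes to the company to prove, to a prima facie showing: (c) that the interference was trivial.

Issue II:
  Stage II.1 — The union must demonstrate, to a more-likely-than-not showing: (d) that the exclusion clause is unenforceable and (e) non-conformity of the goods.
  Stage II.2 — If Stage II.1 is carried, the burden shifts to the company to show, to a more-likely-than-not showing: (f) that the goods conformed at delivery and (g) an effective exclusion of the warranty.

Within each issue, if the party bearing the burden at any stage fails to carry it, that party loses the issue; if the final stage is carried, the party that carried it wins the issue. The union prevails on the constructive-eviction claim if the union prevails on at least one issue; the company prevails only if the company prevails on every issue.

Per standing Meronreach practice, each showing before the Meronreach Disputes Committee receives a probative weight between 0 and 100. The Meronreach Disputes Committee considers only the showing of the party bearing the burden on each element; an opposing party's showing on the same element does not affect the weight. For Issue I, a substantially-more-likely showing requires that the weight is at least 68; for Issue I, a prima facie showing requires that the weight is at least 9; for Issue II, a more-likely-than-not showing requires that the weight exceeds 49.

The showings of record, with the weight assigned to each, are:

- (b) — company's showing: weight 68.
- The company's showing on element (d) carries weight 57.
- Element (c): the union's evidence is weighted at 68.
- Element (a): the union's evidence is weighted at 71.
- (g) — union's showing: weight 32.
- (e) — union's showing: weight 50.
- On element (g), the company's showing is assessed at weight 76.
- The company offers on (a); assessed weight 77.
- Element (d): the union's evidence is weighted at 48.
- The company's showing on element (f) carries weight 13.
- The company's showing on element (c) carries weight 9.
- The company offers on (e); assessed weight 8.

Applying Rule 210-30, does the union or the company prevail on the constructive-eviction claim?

company

— Issue I —
At Stage I.1 the union must meet a substantially-more-likely showing (weight is at least 68): on (a) the weight is 71 (the company's 77 is given no effect), which does reach 68, so (a) meets the standard.
  The union carries Stage I.1; the company now bears the burden.
At Stage I.2 the company must meet a substantially-more-likely showing (weight is at least 68): on (b) the weight is 68, ≥ 68, so (b) meets the standard.
  All elements met. The company retains the burden for Stage I.3.
At Stage I.3 the company must meet a prima facie showing (weight is at least 9): on (c) the weight is 9 (the union's 68 is given no effect), ≥ 9, so (c) meets the standard.
  All elements met at the final stage.
Every stage carried; the company prevails on this issue.
— Issue II —
Stage II.1 — burden on union; standard: a more-likely-than-not showing (weight exceeds 49).
    (d): 48 (company's 57 disregarded) ≤ 49 [not met]
    (e): 50 (company's 8 disregarded) > 49 [met]
  The union does not carry Stage II.1.
The company prevails on this issue.
Per-issue: Issue I → company; Issue II → company. The union must prevail on at least one issue; overall, the company prevails.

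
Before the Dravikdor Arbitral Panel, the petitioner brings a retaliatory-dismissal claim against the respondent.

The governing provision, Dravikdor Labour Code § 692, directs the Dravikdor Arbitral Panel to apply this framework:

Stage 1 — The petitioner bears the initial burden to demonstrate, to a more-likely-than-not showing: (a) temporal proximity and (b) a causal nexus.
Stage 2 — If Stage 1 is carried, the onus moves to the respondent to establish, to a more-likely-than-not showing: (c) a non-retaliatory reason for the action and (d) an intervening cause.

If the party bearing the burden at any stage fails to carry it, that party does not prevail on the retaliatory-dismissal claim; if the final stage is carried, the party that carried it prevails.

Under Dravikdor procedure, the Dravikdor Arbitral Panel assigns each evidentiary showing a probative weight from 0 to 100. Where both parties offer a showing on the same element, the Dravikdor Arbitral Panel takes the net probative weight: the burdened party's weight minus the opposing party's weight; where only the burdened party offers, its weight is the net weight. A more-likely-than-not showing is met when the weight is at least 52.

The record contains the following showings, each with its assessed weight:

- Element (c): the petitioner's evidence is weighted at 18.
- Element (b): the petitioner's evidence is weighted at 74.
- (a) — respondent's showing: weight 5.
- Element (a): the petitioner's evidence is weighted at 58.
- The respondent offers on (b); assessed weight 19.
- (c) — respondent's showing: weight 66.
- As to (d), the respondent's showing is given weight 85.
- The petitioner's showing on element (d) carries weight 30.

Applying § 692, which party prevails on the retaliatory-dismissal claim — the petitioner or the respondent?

petitioner

Stage 1 — burden on petitioner; standard: a more-likely-than-not showing (weight is at least 52).
    (a): 58 − 5 = 53 ≥ 52 [met]
    (b): 74 − 19 = 55 ≥ 52 [met]
  All elements met. The burden passes to the respondent.
Stage 2 — burden on respondent; standard: a more-likely-than-not showing (weight is at least 52).
    (c): 66 − 18 = 48 < 52 [not met]
    (d): 85 − 30 = 55 ≥ 52 [met]
  The respondent does not carry Stage 2.
So the petitioner prevails.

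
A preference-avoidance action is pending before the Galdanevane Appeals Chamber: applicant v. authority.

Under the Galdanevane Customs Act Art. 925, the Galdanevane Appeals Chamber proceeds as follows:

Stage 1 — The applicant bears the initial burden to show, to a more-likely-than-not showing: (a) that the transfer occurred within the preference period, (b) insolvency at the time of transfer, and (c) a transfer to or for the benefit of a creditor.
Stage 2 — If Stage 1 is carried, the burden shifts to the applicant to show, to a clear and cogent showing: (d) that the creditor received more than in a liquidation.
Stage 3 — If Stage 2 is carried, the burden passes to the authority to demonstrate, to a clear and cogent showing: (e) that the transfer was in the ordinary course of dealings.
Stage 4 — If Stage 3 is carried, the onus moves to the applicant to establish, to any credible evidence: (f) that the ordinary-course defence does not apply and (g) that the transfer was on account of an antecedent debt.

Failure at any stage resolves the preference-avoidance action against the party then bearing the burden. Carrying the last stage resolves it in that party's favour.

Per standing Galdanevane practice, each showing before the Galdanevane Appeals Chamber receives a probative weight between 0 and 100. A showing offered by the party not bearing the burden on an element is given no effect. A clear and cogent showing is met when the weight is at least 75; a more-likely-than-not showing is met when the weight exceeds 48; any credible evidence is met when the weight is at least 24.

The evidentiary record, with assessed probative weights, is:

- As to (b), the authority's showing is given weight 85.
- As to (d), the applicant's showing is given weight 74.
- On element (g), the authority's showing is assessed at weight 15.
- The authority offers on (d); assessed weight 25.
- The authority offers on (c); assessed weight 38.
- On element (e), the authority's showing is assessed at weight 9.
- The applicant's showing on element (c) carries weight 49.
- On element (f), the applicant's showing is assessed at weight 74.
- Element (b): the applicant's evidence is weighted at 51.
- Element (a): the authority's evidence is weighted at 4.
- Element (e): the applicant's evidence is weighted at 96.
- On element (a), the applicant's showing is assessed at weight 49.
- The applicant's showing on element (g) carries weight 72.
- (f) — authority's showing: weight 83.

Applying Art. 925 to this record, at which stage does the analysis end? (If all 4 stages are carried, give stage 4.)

stage 2

Stage 1 — burden on applicant; standard: a more-likely-than-not showing (weight exceeds 48).
    (a): 49 (authority's 4 disregarded) > 48 [met]
    (b): 51 (authority's 85 disregarded) > 48 [met]
    (c): 49 (authority's 38 disregarded) > 48 [met]
  Stage 1 is satisfied; the applicant continues to bear the burden.
Stage 2 — burden on applicant; standard: a clear and cogent showing (weight is at least 75).
    (d): 74 (authority's 25 disregarded) < 75 [not met]
  Stage 2 not carried; the applicant fails its burden.
So the authority prevails.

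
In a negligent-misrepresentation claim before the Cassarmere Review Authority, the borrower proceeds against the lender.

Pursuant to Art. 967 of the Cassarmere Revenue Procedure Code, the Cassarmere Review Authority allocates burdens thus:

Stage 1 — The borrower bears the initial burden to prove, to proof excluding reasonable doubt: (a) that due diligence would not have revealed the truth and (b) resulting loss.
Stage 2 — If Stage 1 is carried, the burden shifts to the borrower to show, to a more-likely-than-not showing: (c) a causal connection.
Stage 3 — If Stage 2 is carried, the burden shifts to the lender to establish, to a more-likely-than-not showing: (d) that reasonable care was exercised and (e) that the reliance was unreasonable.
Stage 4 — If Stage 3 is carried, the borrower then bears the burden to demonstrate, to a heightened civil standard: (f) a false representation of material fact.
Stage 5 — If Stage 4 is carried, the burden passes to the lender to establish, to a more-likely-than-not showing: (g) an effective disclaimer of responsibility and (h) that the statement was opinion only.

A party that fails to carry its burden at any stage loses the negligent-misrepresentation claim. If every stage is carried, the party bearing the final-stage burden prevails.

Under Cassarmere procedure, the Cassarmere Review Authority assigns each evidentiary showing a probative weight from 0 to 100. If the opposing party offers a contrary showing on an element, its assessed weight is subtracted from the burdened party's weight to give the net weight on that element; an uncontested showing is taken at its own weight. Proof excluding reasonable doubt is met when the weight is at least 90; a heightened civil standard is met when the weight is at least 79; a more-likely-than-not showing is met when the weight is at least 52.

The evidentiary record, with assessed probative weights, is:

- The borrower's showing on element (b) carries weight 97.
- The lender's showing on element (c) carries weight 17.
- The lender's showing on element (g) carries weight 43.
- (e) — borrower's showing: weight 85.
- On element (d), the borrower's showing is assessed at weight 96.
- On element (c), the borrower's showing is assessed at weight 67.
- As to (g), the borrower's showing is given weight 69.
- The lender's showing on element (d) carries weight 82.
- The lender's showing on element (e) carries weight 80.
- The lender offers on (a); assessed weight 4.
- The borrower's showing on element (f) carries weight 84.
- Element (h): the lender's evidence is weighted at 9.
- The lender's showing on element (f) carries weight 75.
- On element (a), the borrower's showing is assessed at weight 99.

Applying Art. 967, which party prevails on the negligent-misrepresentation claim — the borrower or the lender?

lender

Stage 1 (borrower, proof excluding reasonable doubt, weight is at least 90): (a) net 99−4=95 ≥ 90 — meets; (b) 97 ≥ 90 — meets.
  Stage 1 carried; the burden remains with the borrower.
Stage 2 (borrower, a more-likely-than-not showing, weight is at least 52): (c) net 67−17=50 < 52 — fails.
  Stage 2 not carried; the borrower fails its burden.
The lender prevails.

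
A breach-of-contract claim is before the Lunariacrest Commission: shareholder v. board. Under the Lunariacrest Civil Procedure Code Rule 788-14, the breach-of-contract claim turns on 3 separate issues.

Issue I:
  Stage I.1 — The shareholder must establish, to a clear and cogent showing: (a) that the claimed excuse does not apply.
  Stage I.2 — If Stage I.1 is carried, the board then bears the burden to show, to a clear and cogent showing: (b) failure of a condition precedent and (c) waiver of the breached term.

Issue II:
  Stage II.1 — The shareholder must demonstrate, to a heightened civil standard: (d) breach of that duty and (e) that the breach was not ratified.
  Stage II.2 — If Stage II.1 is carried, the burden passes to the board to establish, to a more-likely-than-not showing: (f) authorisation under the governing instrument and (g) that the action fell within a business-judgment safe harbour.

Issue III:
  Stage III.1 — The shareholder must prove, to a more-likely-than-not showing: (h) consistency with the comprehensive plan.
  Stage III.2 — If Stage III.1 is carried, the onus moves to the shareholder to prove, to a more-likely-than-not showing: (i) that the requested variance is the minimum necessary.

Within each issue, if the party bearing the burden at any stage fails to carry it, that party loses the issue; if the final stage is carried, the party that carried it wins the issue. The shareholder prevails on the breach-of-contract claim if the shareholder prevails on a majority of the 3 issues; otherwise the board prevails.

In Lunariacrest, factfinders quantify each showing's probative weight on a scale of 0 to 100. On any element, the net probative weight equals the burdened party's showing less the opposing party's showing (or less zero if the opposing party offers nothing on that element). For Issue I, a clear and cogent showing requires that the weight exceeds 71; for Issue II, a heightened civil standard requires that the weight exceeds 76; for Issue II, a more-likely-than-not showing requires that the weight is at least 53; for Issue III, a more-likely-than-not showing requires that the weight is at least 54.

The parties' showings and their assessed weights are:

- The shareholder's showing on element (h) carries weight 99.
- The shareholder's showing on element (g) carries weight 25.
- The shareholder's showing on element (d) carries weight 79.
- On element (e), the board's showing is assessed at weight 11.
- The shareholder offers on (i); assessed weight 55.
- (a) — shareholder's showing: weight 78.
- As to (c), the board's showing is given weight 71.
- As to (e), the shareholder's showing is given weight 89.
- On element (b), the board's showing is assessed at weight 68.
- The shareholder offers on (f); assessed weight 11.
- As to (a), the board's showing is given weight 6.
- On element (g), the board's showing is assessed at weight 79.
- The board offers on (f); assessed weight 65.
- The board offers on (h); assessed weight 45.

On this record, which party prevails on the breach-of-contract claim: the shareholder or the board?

— Issue I —
Stage I.1 — burden on shareholder; standard: a clear and cogent showing (weight exceeds 71).
    (a): 78 − 6 = 72 > 71 [met]
  Stage I.1 is satisfied; the onus moves to the board.
Stage I.2 — burden on board; standard: a clear and cogent showing (weight exceeds 71).
    (b): 68 ≤ 71 [not met]
    (c): 71 ≤ 71 [not met]
  Stage I.2 not carried; the board fails its burden.
The shareholder prevails on this issue.
— Issue II —
At Stage II.1 the shareholder must meet a heightened civil standard (weight exceeds 76): on (d) the weight is 79, > 76, so (d) meets the standard; on (e) the weight is 89 less the opposing 11 gives net 78, > 76, so (e) meets the standard.
  Stage II.1 is satisfied; the onus moves to the board.
At Stage II.2 the board must meet a more-likely-than-not showing (weight is at least 53): on (f) the weight is 65 less the opposing 11 gives net 54, ≥ 53, so (f) meets the standard; on (g) the weight is 79 less the opposing 25 gives net 54, which does reach 53, so (g) meets the standard.
  All elements met at the final stage.
Every stage carried; the board prevails on this issue.
— Issue III —
Stage III.1 — burden on shareholder; standard: a more-likely-than-not showing (weight is at least 54).
    (h): 99 − 45 = 54 ≥ 54 [met]
  All elements met. The shareholder retains the burden for Stage III.2.
Stage III.2 — burden on shareholder; standard: a more-likely-than-not showing (weight is at least 54).
    (i): 55 ≥ 54 [met]
  All elements met at the final stage.
With every stage satisfied, the shareholder prevails on this issue.
Per-issue: Issue I → shareholder; Issue II → board; Issue III → shareholder. The shareholder must prevail on a majority of issues; overall, the shareholder prevails.

shareholder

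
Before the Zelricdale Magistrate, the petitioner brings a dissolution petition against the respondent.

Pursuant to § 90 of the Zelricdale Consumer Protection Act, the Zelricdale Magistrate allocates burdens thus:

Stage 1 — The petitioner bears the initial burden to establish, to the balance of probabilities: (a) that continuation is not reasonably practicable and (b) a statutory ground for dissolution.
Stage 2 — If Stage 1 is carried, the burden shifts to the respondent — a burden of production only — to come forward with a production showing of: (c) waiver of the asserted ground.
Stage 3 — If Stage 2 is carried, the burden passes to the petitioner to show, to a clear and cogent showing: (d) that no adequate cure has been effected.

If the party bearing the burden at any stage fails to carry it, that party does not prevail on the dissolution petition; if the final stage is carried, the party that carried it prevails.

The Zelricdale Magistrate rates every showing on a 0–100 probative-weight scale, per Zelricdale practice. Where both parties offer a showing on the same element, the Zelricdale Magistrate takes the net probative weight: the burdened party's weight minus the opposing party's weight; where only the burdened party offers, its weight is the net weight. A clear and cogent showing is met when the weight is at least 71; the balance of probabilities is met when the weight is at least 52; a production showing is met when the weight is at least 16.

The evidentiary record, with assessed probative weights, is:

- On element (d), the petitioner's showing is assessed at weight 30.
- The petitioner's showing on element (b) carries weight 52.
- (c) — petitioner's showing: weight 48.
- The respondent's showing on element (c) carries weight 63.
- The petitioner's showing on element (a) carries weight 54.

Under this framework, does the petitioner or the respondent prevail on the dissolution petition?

petitioner

Stage 1 — burden on petitioner; standard: the balance of probabilities (weight is at least 52).
    (a): 54 ≥ 52 [met]
    (b): 52 ≥ 52 [met]
  Stage 1 carried; the burden shifts to the respondent.
Stage 2 — burden on respondent; standard: a production showing (weight is at least 16).
    (c): 63 − 48 = 15 < 16 [not met]
  Not every element is met, so the respondent fails to carry Stage 2.
So the petitioner prevails.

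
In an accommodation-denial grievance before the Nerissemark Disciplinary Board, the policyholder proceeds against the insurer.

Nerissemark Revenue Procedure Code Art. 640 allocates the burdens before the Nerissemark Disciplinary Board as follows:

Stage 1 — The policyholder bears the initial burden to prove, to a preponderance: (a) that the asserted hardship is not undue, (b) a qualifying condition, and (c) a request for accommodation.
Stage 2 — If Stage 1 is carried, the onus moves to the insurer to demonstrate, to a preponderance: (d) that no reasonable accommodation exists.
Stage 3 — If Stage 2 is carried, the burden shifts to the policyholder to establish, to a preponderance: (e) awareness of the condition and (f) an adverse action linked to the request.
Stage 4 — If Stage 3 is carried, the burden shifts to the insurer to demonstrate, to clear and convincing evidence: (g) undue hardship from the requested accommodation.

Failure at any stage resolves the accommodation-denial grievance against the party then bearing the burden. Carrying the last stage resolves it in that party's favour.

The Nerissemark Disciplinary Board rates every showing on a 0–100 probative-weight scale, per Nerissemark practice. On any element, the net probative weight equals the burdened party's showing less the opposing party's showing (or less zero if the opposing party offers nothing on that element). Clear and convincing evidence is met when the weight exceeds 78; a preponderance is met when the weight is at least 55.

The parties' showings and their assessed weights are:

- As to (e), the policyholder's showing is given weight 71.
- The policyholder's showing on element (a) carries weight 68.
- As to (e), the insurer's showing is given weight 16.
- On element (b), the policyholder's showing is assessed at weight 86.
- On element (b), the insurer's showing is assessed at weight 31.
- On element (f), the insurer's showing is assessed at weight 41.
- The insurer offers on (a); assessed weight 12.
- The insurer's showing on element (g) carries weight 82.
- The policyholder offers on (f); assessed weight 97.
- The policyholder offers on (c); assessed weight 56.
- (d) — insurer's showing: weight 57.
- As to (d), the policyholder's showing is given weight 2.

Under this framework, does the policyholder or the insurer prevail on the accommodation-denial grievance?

insurer

Stage 1 (policyholder, a preponderance, weight is at least 55): (a) net 68−12=56 ≥ 55 — meets; (b) net 86−31=55 ≥ 55 — meets; (c) 56 ≥ 55 — meets.
  Stage 1 is satisfied; the onus moves to the insurer.
Stage 2 (insurer, a preponderance, weight is at least 55): (d) net 57−2=55 ≥ 55 — meets.
  Stage 2 carried; the burden shifts to the policyholder.
Stage 3 (policyholder, a preponderance, weight is at least 55): (e) net 71−16=55 ≥ 55 — meets; (f) net 97−41=56 ≥ 55 — meets.
  Stage 3 is satisfied; the onus moves to the insurer.
Stage 4 (insurer, clear and convincing evidence, weight exceeds 78): (g) 82 > 78 — meets.
  All elements met at the final stage.
With every stage satisfied, the insurer prevails.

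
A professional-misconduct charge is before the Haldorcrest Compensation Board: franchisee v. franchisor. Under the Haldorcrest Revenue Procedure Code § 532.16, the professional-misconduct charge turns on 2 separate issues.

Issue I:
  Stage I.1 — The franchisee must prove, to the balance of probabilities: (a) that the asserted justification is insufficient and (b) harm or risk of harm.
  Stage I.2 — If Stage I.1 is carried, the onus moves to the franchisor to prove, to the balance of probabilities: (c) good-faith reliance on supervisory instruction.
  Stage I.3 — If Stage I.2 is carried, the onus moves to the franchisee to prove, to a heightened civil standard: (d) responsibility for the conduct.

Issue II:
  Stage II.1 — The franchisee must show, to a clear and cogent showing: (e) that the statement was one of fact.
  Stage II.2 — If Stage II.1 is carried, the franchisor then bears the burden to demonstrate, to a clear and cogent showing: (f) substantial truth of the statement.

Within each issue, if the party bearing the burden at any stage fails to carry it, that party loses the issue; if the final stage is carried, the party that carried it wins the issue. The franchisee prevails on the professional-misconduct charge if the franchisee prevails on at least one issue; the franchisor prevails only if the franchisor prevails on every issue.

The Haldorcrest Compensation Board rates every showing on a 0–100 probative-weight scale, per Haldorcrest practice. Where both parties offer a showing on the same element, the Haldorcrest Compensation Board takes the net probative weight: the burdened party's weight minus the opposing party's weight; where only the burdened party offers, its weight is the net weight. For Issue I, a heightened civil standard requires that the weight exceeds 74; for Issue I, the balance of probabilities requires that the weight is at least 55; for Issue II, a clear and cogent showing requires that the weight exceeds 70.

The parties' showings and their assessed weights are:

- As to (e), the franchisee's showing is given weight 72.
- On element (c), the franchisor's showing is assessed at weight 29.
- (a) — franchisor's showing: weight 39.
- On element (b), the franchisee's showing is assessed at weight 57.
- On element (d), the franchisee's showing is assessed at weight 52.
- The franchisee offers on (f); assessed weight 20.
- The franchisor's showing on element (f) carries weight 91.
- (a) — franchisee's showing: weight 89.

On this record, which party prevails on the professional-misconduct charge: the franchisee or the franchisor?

— Issue I —
At Stage I.1 the franchisee must meet the balance of probabilities (weight is at least 55): on (a) the weight is 89 less the opposing 39 gives net 50, < 55, so (a) does not meet the standard; on (b) the weight is 57, which does reach 55, so (b) meets the standard.
  The franchisee does not carry Stage I.1.
So the franchisor prevails on this issue.
— Issue II —
Stage II.1 — burden on franchisee; standard: a clear and cogent showing (weight exceeds 70).
    (e): 72 > 70 [met]
  All elements met. The burden passes to the franchisor.
Stage II.2 — burden on franchisor; standard: a clear and cogent showing (weight exceeds 70).
    (f): 91 − 20 = 71 > 70 [met]
  Stage II.2 carried; the final stage is satisfied.
All stages carried — the franchisor prevails on this issue.
Per-issue: Issue I → franchisor; Issue II → franchisor. The franchisee must prevail on at least one issue; overall, the franchisor prevails.

franchisor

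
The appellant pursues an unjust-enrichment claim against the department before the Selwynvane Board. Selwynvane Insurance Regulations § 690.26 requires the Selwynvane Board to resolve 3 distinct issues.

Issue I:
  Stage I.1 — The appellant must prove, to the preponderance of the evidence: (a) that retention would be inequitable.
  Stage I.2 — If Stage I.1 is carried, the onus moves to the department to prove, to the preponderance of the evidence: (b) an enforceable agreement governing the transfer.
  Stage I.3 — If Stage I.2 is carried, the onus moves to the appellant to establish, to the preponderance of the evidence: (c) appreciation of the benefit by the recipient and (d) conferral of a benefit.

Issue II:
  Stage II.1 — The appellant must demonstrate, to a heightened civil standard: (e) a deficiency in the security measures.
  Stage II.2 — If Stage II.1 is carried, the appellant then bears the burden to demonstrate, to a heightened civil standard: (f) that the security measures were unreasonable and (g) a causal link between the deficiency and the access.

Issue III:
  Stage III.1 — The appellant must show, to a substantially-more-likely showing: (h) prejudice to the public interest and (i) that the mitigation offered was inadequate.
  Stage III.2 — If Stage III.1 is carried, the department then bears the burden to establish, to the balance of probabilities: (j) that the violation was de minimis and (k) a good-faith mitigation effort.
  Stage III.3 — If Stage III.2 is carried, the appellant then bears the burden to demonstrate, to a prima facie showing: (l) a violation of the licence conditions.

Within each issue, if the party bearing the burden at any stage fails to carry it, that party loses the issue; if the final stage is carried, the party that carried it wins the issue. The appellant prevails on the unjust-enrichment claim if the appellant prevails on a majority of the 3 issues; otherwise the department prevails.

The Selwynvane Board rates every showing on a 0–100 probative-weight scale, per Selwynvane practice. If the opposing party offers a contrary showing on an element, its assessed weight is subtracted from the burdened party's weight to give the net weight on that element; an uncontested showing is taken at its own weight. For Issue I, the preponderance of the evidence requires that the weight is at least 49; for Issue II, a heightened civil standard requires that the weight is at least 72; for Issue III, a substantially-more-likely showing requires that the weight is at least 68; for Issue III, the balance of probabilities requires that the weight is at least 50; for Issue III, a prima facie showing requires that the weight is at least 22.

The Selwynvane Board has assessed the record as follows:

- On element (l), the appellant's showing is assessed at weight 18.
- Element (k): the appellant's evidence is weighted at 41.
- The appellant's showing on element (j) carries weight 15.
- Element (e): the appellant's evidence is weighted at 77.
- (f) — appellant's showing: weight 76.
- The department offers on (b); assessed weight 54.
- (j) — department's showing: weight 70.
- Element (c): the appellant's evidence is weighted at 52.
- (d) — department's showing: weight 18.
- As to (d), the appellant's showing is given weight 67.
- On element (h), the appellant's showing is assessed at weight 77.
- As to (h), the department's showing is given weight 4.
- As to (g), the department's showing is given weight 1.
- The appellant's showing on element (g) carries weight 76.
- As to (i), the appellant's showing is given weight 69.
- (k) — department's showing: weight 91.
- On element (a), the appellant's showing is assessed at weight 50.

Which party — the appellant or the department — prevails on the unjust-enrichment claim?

appellant

— Issue I —
Stage I.1 — burden on appellant; standard: the preponderance of the evidence (weight is at least 49).
    (a): 50 ≥ 49 [met]
  The appellant carries Stage I.1; the department now bears the burden.
Stage I.2 — burden on department; standard: the preponderance of the evidence (weight is at least 49).
    (b): 54 ≥ 49 [met]
  The department carries Stage I.2; the appellant now bears the burden.
Stage I.3 — burden on appellant; standard: the preponderance of the evidence (weight is at least 49).
    (c): 52 ≥ 49 [met]
    (d): 67 − 18 = 49 ≥ 49 [met]
  Stage I.3 carried; the final stage is satisfied.
All stages carried — the appellant prevails on this issue.
— Issue II —
Stage II.1 — burden on appellant; standard: a heightened civil standard (weight is at least 72).
    (e): 77 ≥ 72 [met]
  Stage II.1 carried; the burden remains with the appellant.
Stage II.2 — burden on appellant; standard: a heightened civil standard (weight is at least 72).
    (f): 76 ≥ 72 [met]
    (g): 76 − 1 = 75 ≥ 72 [met]
  All elements met at the final stage.
All stages carried — the appellant prevails on this issue.
— Issue III —
Stage III.1 (appellant, a substantially-more-likely showing, weight is at least 68): (h) net 77−4=73 ≥ 68 — meets; (i) 69 ≥ 68 — meets.
  Stage III.1 carried; the burden shifts to the department.
Stage III.2 (department, the balance of probabilities, weight is at least 50): (j) net 70−15=55 ≥ 50 — meets; (k) net 91−41=50 ≥ 50 — meets.
  Stage III.2 is satisfied; the onus moves to the appellant.
Stage III.3 (appellant, a prima facie showing, weight is at least 22): (l) 18 < 22 — fails.
  Stage III.3 not carried; the appellant fails its burden.
The department prevails on this issue.
Per-issue: Issue I → appellant; Issue II → appellant; Issue III → department. The appellant must prevail on a majority of issues; overall, the appellant prevails.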